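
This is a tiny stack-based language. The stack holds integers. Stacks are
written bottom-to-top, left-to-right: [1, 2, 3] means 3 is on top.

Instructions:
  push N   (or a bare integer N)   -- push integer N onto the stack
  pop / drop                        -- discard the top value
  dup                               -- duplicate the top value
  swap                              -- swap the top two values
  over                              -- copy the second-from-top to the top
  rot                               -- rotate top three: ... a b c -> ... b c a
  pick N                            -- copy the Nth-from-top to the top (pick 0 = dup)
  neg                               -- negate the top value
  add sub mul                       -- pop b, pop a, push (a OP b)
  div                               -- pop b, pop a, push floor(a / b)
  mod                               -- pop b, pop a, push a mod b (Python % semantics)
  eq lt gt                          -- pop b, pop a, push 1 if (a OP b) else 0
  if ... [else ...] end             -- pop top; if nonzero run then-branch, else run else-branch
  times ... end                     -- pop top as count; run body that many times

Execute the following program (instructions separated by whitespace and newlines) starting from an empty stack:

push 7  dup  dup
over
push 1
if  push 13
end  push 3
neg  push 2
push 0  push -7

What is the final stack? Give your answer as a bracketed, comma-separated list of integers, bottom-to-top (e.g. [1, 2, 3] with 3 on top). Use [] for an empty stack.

Answer: [7, 7, 7, 7, 13, -3, 2, 0, -7]

Derivation:
After 'push 7': [7]
After 'dup': [7, 7]
After 'dup': [7, 7, 7]
After 'over': [7, 7, 7, 7]
After 'push 1': [7, 7, 7, 7, 1]
After 'if': [7, 7, 7, 7]
After 'push 13': [7, 7, 7, 7, 13]
After 'push 3': [7, 7, 7, 7, 13, 3]
After 'neg': [7, 7, 7, 7, 13, -3]
After 'push 2': [7, 7, 7, 7, 13, -3, 2]
After 'push 0': [7, 7, 7, 7, 13, -3, 2, 0]
After 'push -7': [7, 7, 7, 7, 13, -3, 2, 0, -7]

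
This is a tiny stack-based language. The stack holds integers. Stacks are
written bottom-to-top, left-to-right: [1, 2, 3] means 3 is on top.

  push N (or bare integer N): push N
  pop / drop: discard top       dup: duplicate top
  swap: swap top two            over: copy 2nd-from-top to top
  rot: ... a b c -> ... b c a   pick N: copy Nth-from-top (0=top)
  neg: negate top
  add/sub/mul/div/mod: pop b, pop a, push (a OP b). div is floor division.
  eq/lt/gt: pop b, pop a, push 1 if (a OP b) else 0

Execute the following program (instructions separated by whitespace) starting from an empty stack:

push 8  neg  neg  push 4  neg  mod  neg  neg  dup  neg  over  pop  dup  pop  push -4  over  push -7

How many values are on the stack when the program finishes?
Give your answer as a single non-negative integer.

Answer: 5

Derivation:
After 'push 8': stack = [8] (depth 1)
After 'neg': stack = [-8] (depth 1)
After 'neg': stack = [8] (depth 1)
After 'push 4': stack = [8, 4] (depth 2)
After 'neg': stack = [8, -4] (depth 2)
After 'mod': stack = [0] (depth 1)
After 'neg': stack = [0] (depth 1)
After 'neg': stack = [0] (depth 1)
After 'dup': stack = [0, 0] (depth 2)
After 'neg': stack = [0, 0] (depth 2)
After 'over': stack = [0, 0, 0] (depth 3)
After 'pop': stack = [0, 0] (depth 2)
After 'dup': stack = [0, 0, 0] (depth 3)
After 'pop': stack = [0, 0] (depth 2)
After 'push -4': stack = [0, 0, -4] (depth 3)
After 'over': stack = [0, 0, -4, 0] (depth 4)
After 'push -7': stack = [0, 0, -4, 0, -7] (depth 5)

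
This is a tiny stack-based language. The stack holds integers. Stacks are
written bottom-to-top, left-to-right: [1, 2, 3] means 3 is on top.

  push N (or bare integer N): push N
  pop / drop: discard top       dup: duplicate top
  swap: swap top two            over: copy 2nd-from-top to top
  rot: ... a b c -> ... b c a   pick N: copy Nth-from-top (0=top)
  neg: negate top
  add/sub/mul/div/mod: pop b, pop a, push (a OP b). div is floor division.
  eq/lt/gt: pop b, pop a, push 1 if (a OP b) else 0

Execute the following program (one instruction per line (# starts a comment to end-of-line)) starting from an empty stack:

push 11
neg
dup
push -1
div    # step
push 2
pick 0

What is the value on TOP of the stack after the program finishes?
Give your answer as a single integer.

Answer: 2

Derivation:
After 'push 11': [11]
After 'neg': [-11]
After 'dup': [-11, -11]
After 'push -1': [-11, -11, -1]
After 'div': [-11, 11]
After 'push 2': [-11, 11, 2]
After 'pick 0': [-11, 11, 2, 2]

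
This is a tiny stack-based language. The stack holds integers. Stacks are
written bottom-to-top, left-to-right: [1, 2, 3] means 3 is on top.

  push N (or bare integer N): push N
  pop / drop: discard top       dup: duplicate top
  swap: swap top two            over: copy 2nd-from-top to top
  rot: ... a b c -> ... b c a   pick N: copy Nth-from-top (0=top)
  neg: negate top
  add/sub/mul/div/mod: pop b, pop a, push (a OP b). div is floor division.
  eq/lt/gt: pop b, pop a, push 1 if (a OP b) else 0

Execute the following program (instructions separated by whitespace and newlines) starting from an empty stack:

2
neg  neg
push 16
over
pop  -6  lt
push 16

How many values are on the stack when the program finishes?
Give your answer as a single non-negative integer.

Answer: 3

Derivation:
After 'push 2': stack = [2] (depth 1)
After 'neg': stack = [-2] (depth 1)
After 'neg': stack = [2] (depth 1)
After 'push 16': stack = [2, 16] (depth 2)
After 'over': stack = [2, 16, 2] (depth 3)
After 'pop': stack = [2, 16] (depth 2)
After 'push -6': stack = [2, 16, -6] (depth 3)
After 'lt': stack = [2, 0] (depth 2)
After 'push 16': stack = [2, 0, 16] (depth 3)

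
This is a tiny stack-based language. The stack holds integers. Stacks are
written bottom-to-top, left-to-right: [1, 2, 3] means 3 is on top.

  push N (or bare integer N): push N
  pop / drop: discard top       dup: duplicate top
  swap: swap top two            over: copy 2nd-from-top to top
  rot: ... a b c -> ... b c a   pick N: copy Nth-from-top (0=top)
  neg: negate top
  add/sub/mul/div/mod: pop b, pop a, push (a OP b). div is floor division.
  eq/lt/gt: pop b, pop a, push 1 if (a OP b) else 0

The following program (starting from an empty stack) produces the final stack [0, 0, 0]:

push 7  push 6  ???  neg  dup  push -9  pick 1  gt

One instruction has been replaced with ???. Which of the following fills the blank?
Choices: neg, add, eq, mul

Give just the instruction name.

Stack before ???: [7, 6]
Stack after ???:  [0]
Checking each choice:
  neg: produces [7, 6, 6, 0]
  add: produces [-13, -13, 1]
  eq: MATCH
  mul: produces [-42, -42, 1]


Answer: eq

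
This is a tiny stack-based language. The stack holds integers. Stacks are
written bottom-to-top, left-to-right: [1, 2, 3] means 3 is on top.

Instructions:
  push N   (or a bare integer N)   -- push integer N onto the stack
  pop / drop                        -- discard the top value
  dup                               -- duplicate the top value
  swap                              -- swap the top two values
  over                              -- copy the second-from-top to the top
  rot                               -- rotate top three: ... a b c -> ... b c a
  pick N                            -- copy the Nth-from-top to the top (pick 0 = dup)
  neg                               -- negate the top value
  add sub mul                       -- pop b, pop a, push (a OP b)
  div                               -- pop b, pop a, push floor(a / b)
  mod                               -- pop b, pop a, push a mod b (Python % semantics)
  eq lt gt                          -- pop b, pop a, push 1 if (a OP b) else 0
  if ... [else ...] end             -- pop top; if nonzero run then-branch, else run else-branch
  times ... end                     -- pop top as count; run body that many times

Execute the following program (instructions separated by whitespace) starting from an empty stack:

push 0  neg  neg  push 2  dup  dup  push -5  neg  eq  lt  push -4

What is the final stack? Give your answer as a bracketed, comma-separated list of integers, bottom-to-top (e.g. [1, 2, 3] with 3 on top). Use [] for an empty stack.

After 'push 0': [0]
After 'neg': [0]
After 'neg': [0]
After 'push 2': [0, 2]
After 'dup': [0, 2, 2]
After 'dup': [0, 2, 2, 2]
After 'push -5': [0, 2, 2, 2, -5]
After 'neg': [0, 2, 2, 2, 5]
After 'eq': [0, 2, 2, 0]
After 'lt': [0, 2, 0]
After 'push -4': [0, 2, 0, -4]

Answer: [0, 2, 0, -4]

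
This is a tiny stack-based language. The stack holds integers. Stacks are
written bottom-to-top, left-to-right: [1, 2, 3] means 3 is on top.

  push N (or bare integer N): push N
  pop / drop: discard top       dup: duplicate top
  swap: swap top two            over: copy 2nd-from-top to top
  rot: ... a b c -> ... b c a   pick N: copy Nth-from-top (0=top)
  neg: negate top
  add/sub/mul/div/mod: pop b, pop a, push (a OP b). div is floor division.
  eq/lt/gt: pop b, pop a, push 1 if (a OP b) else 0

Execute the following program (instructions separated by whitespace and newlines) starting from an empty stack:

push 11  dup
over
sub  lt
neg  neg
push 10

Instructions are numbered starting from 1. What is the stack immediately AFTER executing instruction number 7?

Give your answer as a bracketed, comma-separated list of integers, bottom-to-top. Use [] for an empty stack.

Step 1 ('push 11'): [11]
Step 2 ('dup'): [11, 11]
Step 3 ('over'): [11, 11, 11]
Step 4 ('sub'): [11, 0]
Step 5 ('lt'): [0]
Step 6 ('neg'): [0]
Step 7 ('neg'): [0]

Answer: [0]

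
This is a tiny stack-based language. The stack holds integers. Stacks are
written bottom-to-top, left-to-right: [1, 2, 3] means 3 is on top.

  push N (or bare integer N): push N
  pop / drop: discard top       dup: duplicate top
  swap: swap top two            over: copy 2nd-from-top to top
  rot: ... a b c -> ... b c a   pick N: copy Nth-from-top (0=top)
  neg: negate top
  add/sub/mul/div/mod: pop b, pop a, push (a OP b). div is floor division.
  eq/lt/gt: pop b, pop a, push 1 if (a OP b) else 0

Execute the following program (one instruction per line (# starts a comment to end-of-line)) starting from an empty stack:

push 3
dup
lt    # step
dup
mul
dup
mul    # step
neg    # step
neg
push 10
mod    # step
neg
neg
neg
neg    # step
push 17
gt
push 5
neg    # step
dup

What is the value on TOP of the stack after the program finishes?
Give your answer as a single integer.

Answer: -5

Derivation:
After 'push 3': [3]
After 'dup': [3, 3]
After 'lt': [0]
After 'dup': [0, 0]
After 'mul': [0]
After 'dup': [0, 0]
After 'mul': [0]
After 'neg': [0]
After 'neg': [0]
After 'push 10': [0, 10]
After 'mod': [0]
After 'neg': [0]
After 'neg': [0]
After 'neg': [0]
After 'neg': [0]
After 'push 17': [0, 17]
After 'gt': [0]
After 'push 5': [0, 5]
After 'neg': [0, -5]
After 'dup': [0, -5, -5]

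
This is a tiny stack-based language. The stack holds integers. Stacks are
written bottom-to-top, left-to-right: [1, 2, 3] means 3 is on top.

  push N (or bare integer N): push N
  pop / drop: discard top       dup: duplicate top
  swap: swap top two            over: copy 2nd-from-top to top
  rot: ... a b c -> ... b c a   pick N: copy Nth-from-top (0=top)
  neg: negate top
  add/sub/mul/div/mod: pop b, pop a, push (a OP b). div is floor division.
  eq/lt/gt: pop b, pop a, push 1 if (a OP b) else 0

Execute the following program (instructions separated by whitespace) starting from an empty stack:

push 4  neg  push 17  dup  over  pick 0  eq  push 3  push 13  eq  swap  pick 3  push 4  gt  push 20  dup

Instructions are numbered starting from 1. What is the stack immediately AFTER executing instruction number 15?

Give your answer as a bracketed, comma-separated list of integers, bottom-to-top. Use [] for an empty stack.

Step 1 ('push 4'): [4]
Step 2 ('neg'): [-4]
Step 3 ('push 17'): [-4, 17]
Step 4 ('dup'): [-4, 17, 17]
Step 5 ('over'): [-4, 17, 17, 17]
Step 6 ('pick 0'): [-4, 17, 17, 17, 17]
Step 7 ('eq'): [-4, 17, 17, 1]
Step 8 ('push 3'): [-4, 17, 17, 1, 3]
Step 9 ('push 13'): [-4, 17, 17, 1, 3, 13]
Step 10 ('eq'): [-4, 17, 17, 1, 0]
Step 11 ('swap'): [-4, 17, 17, 0, 1]
Step 12 ('pick 3'): [-4, 17, 17, 0, 1, 17]
Step 13 ('push 4'): [-4, 17, 17, 0, 1, 17, 4]
Step 14 ('gt'): [-4, 17, 17, 0, 1, 1]
Step 15 ('push 20'): [-4, 17, 17, 0, 1, 1, 20]

Answer: [-4, 17, 17, 0, 1, 1, 20]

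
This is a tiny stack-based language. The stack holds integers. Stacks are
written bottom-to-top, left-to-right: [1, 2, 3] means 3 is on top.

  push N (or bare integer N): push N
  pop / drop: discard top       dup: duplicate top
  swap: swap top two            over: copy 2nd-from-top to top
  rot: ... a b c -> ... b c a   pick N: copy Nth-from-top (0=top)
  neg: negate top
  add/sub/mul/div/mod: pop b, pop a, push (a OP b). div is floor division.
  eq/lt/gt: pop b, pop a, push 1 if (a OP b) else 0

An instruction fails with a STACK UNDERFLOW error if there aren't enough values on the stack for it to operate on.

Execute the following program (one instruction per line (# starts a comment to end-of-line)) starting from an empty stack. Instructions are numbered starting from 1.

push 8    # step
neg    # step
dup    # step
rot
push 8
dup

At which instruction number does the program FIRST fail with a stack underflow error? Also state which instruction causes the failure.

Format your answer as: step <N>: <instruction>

Step 1 ('push 8'): stack = [8], depth = 1
Step 2 ('neg'): stack = [-8], depth = 1
Step 3 ('dup'): stack = [-8, -8], depth = 2
Step 4 ('rot'): needs 3 value(s) but depth is 2 — STACK UNDERFLOW

Answer: step 4: rot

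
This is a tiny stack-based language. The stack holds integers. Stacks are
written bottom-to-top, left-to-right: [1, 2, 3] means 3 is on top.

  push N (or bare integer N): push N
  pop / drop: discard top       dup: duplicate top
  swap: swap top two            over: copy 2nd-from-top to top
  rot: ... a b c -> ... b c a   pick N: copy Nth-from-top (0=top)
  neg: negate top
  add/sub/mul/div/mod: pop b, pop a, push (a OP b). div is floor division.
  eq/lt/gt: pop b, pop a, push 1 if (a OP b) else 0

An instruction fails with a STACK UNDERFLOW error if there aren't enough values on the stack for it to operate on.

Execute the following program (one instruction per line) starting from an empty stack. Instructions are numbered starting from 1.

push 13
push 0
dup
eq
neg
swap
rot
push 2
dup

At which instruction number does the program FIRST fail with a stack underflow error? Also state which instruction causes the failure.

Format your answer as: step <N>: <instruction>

Answer: step 7: rot

Derivation:
Step 1 ('push 13'): stack = [13], depth = 1
Step 2 ('push 0'): stack = [13, 0], depth = 2
Step 3 ('dup'): stack = [13, 0, 0], depth = 3
Step 4 ('eq'): stack = [13, 1], depth = 2
Step 5 ('neg'): stack = [13, -1], depth = 2
Step 6 ('swap'): stack = [-1, 13], depth = 2
Step 7 ('rot'): needs 3 value(s) but depth is 2 — STACK UNDERFLOW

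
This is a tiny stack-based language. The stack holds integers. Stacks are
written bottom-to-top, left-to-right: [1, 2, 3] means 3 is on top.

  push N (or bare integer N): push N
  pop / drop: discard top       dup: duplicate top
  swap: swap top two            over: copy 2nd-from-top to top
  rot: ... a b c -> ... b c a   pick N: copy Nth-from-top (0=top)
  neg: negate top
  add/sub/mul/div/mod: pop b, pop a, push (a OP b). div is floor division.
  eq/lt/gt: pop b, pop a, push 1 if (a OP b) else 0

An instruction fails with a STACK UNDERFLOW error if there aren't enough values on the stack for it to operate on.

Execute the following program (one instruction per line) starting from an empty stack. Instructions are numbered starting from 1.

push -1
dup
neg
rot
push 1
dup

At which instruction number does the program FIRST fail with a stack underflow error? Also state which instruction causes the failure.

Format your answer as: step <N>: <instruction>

Answer: step 4: rot

Derivation:
Step 1 ('push -1'): stack = [-1], depth = 1
Step 2 ('dup'): stack = [-1, -1], depth = 2
Step 3 ('neg'): stack = [-1, 1], depth = 2
Step 4 ('rot'): needs 3 value(s) but depth is 2 — STACK UNDERFLOW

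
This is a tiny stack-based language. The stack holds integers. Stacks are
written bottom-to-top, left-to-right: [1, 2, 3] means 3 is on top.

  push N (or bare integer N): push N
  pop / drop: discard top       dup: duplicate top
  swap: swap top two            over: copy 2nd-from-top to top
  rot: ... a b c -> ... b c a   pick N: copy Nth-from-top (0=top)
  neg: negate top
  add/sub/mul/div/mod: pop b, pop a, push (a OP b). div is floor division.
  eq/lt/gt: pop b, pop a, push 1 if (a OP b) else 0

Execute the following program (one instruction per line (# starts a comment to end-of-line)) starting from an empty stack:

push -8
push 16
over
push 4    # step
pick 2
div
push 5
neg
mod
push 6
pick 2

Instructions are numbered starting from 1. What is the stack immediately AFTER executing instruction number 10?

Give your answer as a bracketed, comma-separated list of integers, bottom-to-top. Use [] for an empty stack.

Answer: [-8, 16, -8, 0, 6]

Derivation:
Step 1 ('push -8'): [-8]
Step 2 ('push 16'): [-8, 16]
Step 3 ('over'): [-8, 16, -8]
Step 4 ('push 4'): [-8, 16, -8, 4]
Step 5 ('pick 2'): [-8, 16, -8, 4, 16]
Step 6 ('div'): [-8, 16, -8, 0]
Step 7 ('push 5'): [-8, 16, -8, 0, 5]
Step 8 ('neg'): [-8, 16, -8, 0, -5]
Step 9 ('mod'): [-8, 16, -8, 0]
Step 10 ('push 6'): [-8, 16, -8, 0, 6]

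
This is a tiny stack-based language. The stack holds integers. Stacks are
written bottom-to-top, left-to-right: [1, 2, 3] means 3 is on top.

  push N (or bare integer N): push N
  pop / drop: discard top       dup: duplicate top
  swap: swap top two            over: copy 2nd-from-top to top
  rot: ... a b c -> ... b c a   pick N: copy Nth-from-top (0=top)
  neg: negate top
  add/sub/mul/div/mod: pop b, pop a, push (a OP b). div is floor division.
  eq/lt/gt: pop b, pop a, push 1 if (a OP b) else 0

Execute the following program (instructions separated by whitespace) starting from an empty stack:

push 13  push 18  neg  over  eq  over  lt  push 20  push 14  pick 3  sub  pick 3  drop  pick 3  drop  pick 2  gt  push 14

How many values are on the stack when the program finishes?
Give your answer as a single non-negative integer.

After 'push 13': stack = [13] (depth 1)
After 'push 18': stack = [13, 18] (depth 2)
After 'neg': stack = [13, -18] (depth 2)
After 'over': stack = [13, -18, 13] (depth 3)
After 'eq': stack = [13, 0] (depth 2)
After 'over': stack = [13, 0, 13] (depth 3)
After 'lt': stack = [13, 1] (depth 2)
After 'push 20': stack = [13, 1, 20] (depth 3)
After 'push 14': stack = [13, 1, 20, 14] (depth 4)
After 'pick 3': stack = [13, 1, 20, 14, 13] (depth 5)
After 'sub': stack = [13, 1, 20, 1] (depth 4)
After 'pick 3': stack = [13, 1, 20, 1, 13] (depth 5)
After 'drop': stack = [13, 1, 20, 1] (depth 4)
After 'pick 3': stack = [13, 1, 20, 1, 13] (depth 5)
After 'drop': stack = [13, 1, 20, 1] (depth 4)
After 'pick 2': stack = [13, 1, 20, 1, 1] (depth 5)
After 'gt': stack = [13, 1, 20, 0] (depth 4)
After 'push 14': stack = [13, 1, 20, 0, 14] (depth 5)

Answer: 5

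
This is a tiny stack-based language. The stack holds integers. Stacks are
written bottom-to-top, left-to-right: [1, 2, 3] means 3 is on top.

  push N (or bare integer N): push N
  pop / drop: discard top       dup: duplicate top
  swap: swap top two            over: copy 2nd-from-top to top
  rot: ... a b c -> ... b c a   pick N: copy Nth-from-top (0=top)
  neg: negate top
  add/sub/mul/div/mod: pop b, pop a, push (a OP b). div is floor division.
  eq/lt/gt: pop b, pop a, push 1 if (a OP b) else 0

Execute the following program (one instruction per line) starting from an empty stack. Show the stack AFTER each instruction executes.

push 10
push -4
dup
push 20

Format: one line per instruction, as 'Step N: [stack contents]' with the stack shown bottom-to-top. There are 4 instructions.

Step 1: [10]
Step 2: [10, -4]
Step 3: [10, -4, -4]
Step 4: [10, -4, -4, 20]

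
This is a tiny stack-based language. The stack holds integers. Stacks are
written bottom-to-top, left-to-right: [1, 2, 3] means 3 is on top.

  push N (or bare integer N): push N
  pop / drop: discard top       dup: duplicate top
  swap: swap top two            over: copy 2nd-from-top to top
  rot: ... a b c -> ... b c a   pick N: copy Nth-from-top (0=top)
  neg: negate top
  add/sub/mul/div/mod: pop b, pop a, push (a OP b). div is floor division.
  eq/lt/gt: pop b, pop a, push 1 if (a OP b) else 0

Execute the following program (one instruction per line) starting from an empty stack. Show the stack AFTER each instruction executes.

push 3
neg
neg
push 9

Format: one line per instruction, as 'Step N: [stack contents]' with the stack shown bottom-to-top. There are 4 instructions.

Step 1: [3]
Step 2: [-3]
Step 3: [3]
Step 4: [3, 9]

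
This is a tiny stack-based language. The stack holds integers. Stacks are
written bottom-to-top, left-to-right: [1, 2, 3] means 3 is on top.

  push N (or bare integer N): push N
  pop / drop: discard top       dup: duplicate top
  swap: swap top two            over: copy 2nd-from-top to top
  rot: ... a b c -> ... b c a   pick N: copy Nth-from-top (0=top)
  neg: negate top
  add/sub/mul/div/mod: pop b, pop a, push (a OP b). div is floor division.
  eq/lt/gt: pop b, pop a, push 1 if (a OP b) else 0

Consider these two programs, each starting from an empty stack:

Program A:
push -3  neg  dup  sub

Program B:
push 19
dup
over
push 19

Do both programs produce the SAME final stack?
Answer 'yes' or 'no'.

Program A trace:
  After 'push -3': [-3]
  After 'neg': [3]
  After 'dup': [3, 3]
  After 'sub': [0]
Program A final stack: [0]

Program B trace:
  After 'push 19': [19]
  After 'dup': [19, 19]
  After 'over': [19, 19, 19]
  After 'push 19': [19, 19, 19, 19]
Program B final stack: [19, 19, 19, 19]
Same: no

Answer: no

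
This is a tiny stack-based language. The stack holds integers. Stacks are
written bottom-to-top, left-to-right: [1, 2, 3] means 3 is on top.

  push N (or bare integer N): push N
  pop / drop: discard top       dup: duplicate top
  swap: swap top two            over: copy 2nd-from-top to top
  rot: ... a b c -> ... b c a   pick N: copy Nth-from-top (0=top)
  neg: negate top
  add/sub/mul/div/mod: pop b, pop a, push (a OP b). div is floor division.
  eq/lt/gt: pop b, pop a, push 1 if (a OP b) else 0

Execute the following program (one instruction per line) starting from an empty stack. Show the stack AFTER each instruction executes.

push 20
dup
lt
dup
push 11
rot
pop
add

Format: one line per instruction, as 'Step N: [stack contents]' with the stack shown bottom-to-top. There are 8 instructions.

Step 1: [20]
Step 2: [20, 20]
Step 3: [0]
Step 4: [0, 0]
Step 5: [0, 0, 11]
Step 6: [0, 11, 0]
Step 7: [0, 11]
Step 8: [11]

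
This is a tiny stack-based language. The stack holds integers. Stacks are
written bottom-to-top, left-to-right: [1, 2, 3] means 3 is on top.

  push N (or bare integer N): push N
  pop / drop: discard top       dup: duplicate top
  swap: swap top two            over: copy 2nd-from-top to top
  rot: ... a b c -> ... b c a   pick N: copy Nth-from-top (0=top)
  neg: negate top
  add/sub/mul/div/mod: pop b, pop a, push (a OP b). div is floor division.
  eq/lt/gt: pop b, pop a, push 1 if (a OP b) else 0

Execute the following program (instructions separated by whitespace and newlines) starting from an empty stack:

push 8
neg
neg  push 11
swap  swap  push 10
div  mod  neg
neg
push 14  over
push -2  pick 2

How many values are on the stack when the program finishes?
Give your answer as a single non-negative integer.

After 'push 8': stack = [8] (depth 1)
After 'neg': stack = [-8] (depth 1)
After 'neg': stack = [8] (depth 1)
After 'push 11': stack = [8, 11] (depth 2)
After 'swap': stack = [11, 8] (depth 2)
After 'swap': stack = [8, 11] (depth 2)
After 'push 10': stack = [8, 11, 10] (depth 3)
After 'div': stack = [8, 1] (depth 2)
After 'mod': stack = [0] (depth 1)
After 'neg': stack = [0] (depth 1)
After 'neg': stack = [0] (depth 1)
After 'push 14': stack = [0, 14] (depth 2)
After 'over': stack = [0, 14, 0] (depth 3)
After 'push -2': stack = [0, 14, 0, -2] (depth 4)
After 'pick 2': stack = [0, 14, 0, -2, 14] (depth 5)

Answer: 5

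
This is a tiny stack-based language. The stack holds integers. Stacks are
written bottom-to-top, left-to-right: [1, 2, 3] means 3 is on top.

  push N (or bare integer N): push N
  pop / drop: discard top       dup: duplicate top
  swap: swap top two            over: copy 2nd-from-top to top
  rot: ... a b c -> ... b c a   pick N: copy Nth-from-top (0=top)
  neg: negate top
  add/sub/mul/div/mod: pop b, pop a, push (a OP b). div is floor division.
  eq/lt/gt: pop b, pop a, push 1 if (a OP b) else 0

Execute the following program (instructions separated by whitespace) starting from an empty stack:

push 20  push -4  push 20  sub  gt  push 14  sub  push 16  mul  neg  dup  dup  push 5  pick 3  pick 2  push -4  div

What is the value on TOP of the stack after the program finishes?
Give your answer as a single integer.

Answer: -52

Derivation:
After 'push 20': [20]
After 'push -4': [20, -4]
After 'push 20': [20, -4, 20]
After 'sub': [20, -24]
After 'gt': [1]
After 'push 14': [1, 14]
After 'sub': [-13]
After 'push 16': [-13, 16]
After 'mul': [-208]
After 'neg': [208]
After 'dup': [208, 208]
After 'dup': [208, 208, 208]
After 'push 5': [208, 208, 208, 5]
After 'pick 3': [208, 208, 208, 5, 208]
After 'pick 2': [208, 208, 208, 5, 208, 208]
After 'push -4': [208, 208, 208, 5, 208, 208, -4]
After 'div': [208, 208, 208, 5, 208, -52]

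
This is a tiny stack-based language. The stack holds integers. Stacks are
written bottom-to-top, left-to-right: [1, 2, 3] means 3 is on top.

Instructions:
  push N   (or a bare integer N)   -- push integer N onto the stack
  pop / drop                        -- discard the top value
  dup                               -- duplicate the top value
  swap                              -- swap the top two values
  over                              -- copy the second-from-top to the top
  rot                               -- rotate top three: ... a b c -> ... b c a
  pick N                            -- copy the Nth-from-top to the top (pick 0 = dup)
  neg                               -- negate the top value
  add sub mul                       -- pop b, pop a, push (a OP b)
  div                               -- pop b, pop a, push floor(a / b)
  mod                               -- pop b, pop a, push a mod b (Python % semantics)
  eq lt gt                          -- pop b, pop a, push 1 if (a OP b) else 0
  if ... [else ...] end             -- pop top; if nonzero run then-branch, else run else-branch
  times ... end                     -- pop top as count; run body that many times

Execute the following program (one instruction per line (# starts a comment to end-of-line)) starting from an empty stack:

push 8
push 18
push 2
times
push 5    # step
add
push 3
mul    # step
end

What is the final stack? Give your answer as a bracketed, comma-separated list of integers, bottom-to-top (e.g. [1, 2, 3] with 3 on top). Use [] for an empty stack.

After 'push 8': [8]
After 'push 18': [8, 18]
After 'push 2': [8, 18, 2]
After 'times': [8, 18]
After 'push 5': [8, 18, 5]
After 'add': [8, 23]
After 'push 3': [8, 23, 3]
After 'mul': [8, 69]
After 'push 5': [8, 69, 5]
After 'add': [8, 74]
After 'push 3': [8, 74, 3]
After 'mul': [8, 222]

Answer: [8, 222]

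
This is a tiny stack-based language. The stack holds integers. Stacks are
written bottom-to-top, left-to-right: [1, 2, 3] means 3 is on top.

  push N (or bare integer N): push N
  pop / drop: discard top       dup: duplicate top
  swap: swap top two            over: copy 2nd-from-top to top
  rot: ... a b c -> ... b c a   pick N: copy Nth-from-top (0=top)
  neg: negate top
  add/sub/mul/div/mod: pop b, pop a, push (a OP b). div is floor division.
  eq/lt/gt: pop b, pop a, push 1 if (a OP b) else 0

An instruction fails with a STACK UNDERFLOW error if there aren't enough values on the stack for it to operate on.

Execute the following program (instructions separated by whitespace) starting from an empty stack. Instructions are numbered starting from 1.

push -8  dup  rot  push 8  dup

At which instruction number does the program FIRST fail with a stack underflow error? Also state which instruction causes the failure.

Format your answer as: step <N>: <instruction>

Step 1 ('push -8'): stack = [-8], depth = 1
Step 2 ('dup'): stack = [-8, -8], depth = 2
Step 3 ('rot'): needs 3 value(s) but depth is 2 — STACK UNDERFLOW

Answer: step 3: rot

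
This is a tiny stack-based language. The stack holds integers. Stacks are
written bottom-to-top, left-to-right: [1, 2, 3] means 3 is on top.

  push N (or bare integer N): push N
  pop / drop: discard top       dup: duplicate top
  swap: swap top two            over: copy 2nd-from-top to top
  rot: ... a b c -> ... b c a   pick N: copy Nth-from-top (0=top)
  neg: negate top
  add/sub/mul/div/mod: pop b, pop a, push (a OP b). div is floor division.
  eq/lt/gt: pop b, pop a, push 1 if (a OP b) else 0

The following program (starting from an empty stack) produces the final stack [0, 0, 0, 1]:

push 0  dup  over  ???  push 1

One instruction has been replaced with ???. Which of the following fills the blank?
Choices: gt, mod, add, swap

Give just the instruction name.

Stack before ???: [0, 0, 0]
Stack after ???:  [0, 0, 0]
Checking each choice:
  gt: produces [0, 0, 1]
  mod: modulo by zero
  add: produces [0, 0, 1]
  swap: MATCH


Answer: swap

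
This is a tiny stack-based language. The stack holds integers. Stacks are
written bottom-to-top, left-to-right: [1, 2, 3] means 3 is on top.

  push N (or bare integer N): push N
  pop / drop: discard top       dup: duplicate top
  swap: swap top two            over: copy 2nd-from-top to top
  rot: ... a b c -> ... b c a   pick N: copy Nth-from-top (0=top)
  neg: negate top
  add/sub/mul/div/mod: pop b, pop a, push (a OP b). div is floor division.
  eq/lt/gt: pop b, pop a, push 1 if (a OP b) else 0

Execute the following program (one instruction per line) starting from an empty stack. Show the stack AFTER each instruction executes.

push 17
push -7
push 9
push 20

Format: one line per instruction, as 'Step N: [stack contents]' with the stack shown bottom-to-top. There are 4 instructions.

Step 1: [17]
Step 2: [17, -7]
Step 3: [17, -7, 9]
Step 4: [17, -7, 9, 20]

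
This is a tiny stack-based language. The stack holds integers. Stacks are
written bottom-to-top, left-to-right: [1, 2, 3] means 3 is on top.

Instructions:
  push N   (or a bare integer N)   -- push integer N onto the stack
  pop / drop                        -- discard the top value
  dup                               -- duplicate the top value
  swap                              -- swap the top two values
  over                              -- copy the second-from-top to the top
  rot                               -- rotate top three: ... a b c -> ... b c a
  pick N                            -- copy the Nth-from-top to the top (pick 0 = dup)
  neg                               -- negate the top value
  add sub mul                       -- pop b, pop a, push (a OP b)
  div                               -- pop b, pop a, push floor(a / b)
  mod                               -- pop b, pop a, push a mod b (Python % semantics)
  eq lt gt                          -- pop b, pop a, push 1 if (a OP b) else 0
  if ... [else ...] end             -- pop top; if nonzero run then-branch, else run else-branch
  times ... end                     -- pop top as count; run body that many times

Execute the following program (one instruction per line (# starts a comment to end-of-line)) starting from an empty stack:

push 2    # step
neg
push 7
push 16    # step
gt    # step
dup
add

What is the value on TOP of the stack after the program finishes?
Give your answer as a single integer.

After 'push 2': [2]
After 'neg': [-2]
After 'push 7': [-2, 7]
After 'push 16': [-2, 7, 16]
After 'gt': [-2, 0]
After 'dup': [-2, 0, 0]
After 'add': [-2, 0]

Answer: 0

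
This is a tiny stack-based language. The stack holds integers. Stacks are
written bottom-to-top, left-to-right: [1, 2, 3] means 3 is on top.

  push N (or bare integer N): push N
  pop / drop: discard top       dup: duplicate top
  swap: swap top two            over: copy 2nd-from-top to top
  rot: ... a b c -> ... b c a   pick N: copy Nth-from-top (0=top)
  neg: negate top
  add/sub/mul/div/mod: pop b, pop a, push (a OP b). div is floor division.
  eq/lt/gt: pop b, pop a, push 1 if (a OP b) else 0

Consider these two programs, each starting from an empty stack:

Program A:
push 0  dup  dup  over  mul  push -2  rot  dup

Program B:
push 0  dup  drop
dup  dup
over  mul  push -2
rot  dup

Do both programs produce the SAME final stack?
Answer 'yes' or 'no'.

Answer: yes

Derivation:
Program A trace:
  After 'push 0': [0]
  After 'dup': [0, 0]
  After 'dup': [0, 0, 0]
  After 'over': [0, 0, 0, 0]
  After 'mul': [0, 0, 0]
  After 'push -2': [0, 0, 0, -2]
  After 'rot': [0, 0, -2, 0]
  After 'dup': [0, 0, -2, 0, 0]
Program A final stack: [0, 0, -2, 0, 0]

Program B trace:
  After 'push 0': [0]
  After 'dup': [0, 0]
  After 'drop': [0]
  After 'dup': [0, 0]
  After 'dup': [0, 0, 0]
  After 'over': [0, 0, 0, 0]
  After 'mul': [0, 0, 0]
  After 'push -2': [0, 0, 0, -2]
  After 'rot': [0, 0, -2, 0]
  After 'dup': [0, 0, -2, 0, 0]
Program B final stack: [0, 0, -2, 0, 0]
Same: yes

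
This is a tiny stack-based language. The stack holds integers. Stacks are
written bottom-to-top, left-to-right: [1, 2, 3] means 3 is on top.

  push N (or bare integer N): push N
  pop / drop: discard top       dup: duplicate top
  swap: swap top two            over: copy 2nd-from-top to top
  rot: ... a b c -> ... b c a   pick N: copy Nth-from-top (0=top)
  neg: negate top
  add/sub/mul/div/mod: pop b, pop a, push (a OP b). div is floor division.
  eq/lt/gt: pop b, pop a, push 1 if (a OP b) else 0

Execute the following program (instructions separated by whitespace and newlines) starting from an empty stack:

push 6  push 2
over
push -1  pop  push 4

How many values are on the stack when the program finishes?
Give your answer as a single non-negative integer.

After 'push 6': stack = [6] (depth 1)
After 'push 2': stack = [6, 2] (depth 2)
After 'over': stack = [6, 2, 6] (depth 3)
After 'push -1': stack = [6, 2, 6, -1] (depth 4)
After 'pop': stack = [6, 2, 6] (depth 3)
After 'push 4': stack = [6, 2, 6, 4] (depth 4)

Answer: 4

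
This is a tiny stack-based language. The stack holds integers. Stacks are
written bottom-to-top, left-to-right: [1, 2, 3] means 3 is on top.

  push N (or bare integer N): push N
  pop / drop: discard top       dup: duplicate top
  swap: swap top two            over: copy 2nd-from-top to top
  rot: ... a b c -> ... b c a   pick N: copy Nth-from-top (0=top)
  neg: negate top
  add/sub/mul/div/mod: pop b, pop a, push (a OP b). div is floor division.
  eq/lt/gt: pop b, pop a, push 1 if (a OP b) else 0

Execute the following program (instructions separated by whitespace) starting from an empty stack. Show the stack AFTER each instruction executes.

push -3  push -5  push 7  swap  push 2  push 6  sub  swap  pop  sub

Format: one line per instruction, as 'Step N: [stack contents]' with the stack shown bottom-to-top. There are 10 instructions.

Step 1: [-3]
Step 2: [-3, -5]
Step 3: [-3, -5, 7]
Step 4: [-3, 7, -5]
Step 5: [-3, 7, -5, 2]
Step 6: [-3, 7, -5, 2, 6]
Step 7: [-3, 7, -5, -4]
Step 8: [-3, 7, -4, -5]
Step 9: [-3, 7, -4]
Step 10: [-3, 11]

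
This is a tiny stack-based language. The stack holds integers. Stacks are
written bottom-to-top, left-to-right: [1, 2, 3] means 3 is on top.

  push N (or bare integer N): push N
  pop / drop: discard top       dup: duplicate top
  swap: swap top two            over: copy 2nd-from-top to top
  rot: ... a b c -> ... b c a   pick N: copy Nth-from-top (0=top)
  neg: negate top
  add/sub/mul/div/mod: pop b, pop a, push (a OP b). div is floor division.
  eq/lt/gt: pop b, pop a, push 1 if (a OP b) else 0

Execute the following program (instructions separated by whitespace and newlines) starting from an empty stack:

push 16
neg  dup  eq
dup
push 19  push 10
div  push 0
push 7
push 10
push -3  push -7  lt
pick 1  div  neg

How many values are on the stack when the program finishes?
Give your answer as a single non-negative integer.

After 'push 16': stack = [16] (depth 1)
After 'neg': stack = [-16] (depth 1)
After 'dup': stack = [-16, -16] (depth 2)
After 'eq': stack = [1] (depth 1)
After 'dup': stack = [1, 1] (depth 2)
After 'push 19': stack = [1, 1, 19] (depth 3)
After 'push 10': stack = [1, 1, 19, 10] (depth 4)
After 'div': stack = [1, 1, 1] (depth 3)
After 'push 0': stack = [1, 1, 1, 0] (depth 4)
After 'push 7': stack = [1, 1, 1, 0, 7] (depth 5)
After 'push 10': stack = [1, 1, 1, 0, 7, 10] (depth 6)
After 'push -3': stack = [1, 1, 1, 0, 7, 10, -3] (depth 7)
After 'push -7': stack = [1, 1, 1, 0, 7, 10, -3, -7] (depth 8)
After 'lt': stack = [1, 1, 1, 0, 7, 10, 0] (depth 7)
After 'pick 1': stack = [1, 1, 1, 0, 7, 10, 0, 10] (depth 8)
After 'div': stack = [1, 1, 1, 0, 7, 10, 0] (depth 7)
After 'neg': stack = [1, 1, 1, 0, 7, 10, 0] (depth 7)

Answer: 7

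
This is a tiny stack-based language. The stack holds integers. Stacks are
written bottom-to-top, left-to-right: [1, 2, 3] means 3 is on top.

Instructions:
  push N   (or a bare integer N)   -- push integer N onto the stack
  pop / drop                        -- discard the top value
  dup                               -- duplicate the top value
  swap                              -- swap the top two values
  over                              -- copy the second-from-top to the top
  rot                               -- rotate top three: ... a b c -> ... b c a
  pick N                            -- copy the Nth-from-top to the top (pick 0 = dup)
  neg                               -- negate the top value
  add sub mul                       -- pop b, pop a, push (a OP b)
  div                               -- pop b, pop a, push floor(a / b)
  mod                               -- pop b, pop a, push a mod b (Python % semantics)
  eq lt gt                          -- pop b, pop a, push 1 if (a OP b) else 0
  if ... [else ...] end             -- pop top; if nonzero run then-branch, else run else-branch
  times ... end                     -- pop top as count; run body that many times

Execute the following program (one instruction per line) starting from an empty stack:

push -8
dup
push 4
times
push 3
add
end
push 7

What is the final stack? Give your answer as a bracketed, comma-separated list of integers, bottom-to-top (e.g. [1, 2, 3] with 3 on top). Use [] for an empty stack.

After 'push -8': [-8]
After 'dup': [-8, -8]
After 'push 4': [-8, -8, 4]
After 'times': [-8, -8]
After 'push 3': [-8, -8, 3]
After 'add': [-8, -5]
After 'push 3': [-8, -5, 3]
After 'add': [-8, -2]
After 'push 3': [-8, -2, 3]
After 'add': [-8, 1]
After 'push 3': [-8, 1, 3]
After 'add': [-8, 4]
After 'push 7': [-8, 4, 7]

Answer: [-8, 4, 7]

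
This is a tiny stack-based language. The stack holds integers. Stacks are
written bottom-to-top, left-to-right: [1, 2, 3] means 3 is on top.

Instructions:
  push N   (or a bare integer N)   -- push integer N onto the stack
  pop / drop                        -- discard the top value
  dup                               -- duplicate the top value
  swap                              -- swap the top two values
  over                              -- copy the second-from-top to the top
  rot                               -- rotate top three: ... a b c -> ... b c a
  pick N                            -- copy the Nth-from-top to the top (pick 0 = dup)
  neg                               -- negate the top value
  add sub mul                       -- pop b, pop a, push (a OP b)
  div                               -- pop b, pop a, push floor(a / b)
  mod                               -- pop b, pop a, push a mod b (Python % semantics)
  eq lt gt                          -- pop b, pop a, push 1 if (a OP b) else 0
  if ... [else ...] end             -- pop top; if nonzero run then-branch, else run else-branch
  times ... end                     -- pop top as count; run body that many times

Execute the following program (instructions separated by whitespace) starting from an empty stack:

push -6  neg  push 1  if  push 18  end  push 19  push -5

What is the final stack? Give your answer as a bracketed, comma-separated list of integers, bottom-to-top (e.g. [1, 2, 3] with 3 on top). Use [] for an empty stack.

Answer: [6, 18, 19, -5]

Derivation:
After 'push -6': [-6]
After 'neg': [6]
After 'push 1': [6, 1]
After 'if': [6]
After 'push 18': [6, 18]
After 'push 19': [6, 18, 19]
After 'push -5': [6, 18, 19, -5]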